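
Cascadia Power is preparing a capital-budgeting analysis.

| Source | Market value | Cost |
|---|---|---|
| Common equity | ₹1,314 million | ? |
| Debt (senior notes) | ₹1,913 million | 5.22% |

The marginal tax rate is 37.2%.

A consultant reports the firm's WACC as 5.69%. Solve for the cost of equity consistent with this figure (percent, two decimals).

9.20%

Total capital V = 1314 + 1913 = 3227.
Equity weight = 1314/3227 = 0.4072.
Senior notes weight = 1913/3227 = 0.5928.
Debt contribution = 0.5928 × 5.22% × (1 − 37.2%) = 1.9433%.
Required equity contribution = 5.69% − 1.9433% = 3.7467%.
Re = 3.7467% / 0.4072 = 9.2013%.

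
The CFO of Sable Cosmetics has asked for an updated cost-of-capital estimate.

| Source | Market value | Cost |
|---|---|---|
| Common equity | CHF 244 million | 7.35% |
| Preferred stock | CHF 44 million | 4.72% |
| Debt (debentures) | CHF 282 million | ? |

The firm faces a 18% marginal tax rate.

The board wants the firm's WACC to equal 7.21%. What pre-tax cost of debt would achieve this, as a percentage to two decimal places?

Total capital V = 244 + 44 + 282 = 570.
Equity weight = 244/570 = 0.4281.
Preferred weight = 44/570 = 0.0772.
Debentures weight = 282/570 = 0.4947.
Equity contribution = 0.4281 × 7.35% = 3.1463%.
Preferred contribution = 0.0772 × 4.72% = 0.3644%.
Remaining for debt = 7.21% − 3.5107% = 3.6993%.
Rd × (1 − 18%) × 0.4947 = 3.6993%  ⇒  Rd = 9.1188%.

9.12%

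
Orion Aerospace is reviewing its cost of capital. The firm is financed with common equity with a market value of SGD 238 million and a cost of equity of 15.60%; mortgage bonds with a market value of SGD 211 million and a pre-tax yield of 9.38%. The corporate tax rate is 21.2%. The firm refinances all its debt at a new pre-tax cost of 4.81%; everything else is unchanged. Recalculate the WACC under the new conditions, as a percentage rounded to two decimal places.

10.05%

After the change:
Total capital V = 238 + 211 = 449.
Equity: weight = 238/449 = 0.5301; cost = 15.6%.
Mortgage bonds: weight = 211/449 = 0.4699; after-tax cost = 4.81% × (1 − 21.2%) = 3.7903%.
WACC = 0.5301 × 15.6000% + 0.4699 × 3.7903% = 10.0502%.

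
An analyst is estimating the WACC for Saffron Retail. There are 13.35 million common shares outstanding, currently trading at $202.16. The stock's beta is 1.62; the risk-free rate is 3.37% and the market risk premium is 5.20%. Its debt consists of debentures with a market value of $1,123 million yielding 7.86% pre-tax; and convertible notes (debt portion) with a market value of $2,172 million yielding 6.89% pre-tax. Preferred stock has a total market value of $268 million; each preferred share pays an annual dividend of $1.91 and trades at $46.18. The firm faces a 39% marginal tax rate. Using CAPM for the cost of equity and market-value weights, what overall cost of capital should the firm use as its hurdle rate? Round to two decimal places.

7.58%

Cost of equity via CAPM: Re = 3.37% + 1.62 × 5.2% = 11.7940%.
Cost of preferred: Rp = 1.91 / 46.18 = 4.1360%.
Market value of equity E = 202.16 × 13.35m = 2698.836m.
Total capital V = 2698.836 + 268 + 1123 + 2172 = 6261.836.
Equity: weight = 2698.836/6261.836 = 0.4310; cost = 11.794%.
Preferred: weight = 268/6261.836 = 0.0428; cost = 4.136%.
Debentures: weight = 1123/6261.836 = 0.1793; after-tax cost = 7.86% × (1 − 39%) = 4.7946%.
Convertible notes (debt portion): weight = 2172/6261.836 = 0.3469; after-tax cost = 6.89% × (1 − 39%) = 4.2029%.
WACC = 0.4310 × 11.7940% + 0.0428 × 4.1360% + 0.1793 × 4.7946% + 0.3469 × 4.2029% = 7.5779%.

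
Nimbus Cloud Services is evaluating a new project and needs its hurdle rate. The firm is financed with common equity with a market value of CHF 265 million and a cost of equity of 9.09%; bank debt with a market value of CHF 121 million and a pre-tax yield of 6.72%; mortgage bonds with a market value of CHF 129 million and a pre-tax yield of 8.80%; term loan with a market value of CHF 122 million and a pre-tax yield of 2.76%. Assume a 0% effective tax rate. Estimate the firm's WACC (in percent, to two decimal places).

Total capital V = 265 + 121 + 129 + 122 = 637.
Equity: weight = 265/637 = 0.4160; cost = 9.09%.
Bank debt: weight = 121/637 = 0.1900; after-tax cost = 6.72% × (1 − 0%) = 6.7200%.
Mortgage bonds: weight = 129/637 = 0.2025; after-tax cost = 8.8% × (1 − 0%) = 8.8000%.
Term loan: weight = 122/637 = 0.1915; after-tax cost = 2.76% × (1 − 0%) = 2.7600%.
WACC = 0.4160 × 9.0900% + 0.1900 × 6.7200% + 0.2025 × 8.8000% + 0.1915 × 2.7600% = 7.3687%.

7.37%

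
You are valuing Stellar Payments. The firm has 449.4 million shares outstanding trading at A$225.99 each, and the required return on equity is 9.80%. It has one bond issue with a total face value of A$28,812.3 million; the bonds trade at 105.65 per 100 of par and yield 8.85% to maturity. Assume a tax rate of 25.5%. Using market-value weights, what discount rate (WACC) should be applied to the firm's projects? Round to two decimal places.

Market value of equity E = 225.99 × 449.4m = 101559.906m. Market value of debt D = 28812.3m × 105.65/100 = 30440.19495m.
Total capital V = 101559.906 + 30440.19495 = 132000.10095.
Equity: weight = 101559.906/132000.10095 = 0.7694; cost = 9.8%.
Bonds outstanding: weight = 30440.19495/132000.10095 = 0.2306; after-tax cost = 8.85% × (1 − 25.5%) = 6.5932%.
WACC = 0.7694 × 9.8000% + 0.2306 × 6.5932% = 9.0605%.

9.06%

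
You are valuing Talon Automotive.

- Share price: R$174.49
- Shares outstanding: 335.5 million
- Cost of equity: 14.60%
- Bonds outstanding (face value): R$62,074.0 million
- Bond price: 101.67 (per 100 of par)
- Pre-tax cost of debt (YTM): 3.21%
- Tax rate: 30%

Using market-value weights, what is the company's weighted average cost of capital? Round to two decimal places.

8.19%

Market value of equity E = 174.49 × 335.5m = 58541.395m. Market value of debt D = 62074m × 101.67/100 = 63110.6358m.
Total capital V = 58541.395 + 63110.6358 = 121652.0308.
Equity: weight = 58541.395/121652.0308 = 0.4812; cost = 14.6%.
Bonds outstanding: weight = 63110.6358/121652.0308 = 0.5188; after-tax cost = 3.21% × (1 − 30%) = 2.2470%.
WACC = 0.4812 × 14.6000% + 0.5188 × 2.2470% = 8.1915%.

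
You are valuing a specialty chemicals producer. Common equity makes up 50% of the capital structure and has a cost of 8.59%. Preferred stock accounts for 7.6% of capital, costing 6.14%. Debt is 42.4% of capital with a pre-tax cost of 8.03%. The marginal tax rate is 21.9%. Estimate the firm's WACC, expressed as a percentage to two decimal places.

7.42%

After-tax cost of debt = 8.03% × (1 − 21.9%) = 6.2714%.
WACC = 0.500 × 8.5900% + 0.076 × 6.1400% + 0.424 × 6.2714% = 7.4207%.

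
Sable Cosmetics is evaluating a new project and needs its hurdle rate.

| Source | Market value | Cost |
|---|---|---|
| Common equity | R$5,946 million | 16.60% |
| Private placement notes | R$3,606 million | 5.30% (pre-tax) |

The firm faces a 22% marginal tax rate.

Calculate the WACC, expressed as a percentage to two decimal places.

Total capital V = 5946 + 3606 = 9552.
Equity: weight = 5946/9552 = 0.6225; cost = 16.6%.
Private placement notes: weight = 3606/9552 = 0.3775; after-tax cost = 5.3% × (1 − 22%) = 4.1340%.
WACC = 0.6225 × 16.6000% + 0.3775 × 4.1340% = 11.8939%.

11.89%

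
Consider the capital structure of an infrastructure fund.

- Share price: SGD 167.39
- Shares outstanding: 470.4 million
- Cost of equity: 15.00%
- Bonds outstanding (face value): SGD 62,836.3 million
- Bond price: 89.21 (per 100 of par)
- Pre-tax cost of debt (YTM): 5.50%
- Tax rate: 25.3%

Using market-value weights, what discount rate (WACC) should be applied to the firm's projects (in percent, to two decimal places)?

Market value of equity E = 167.39 × 470.4m = 78740.256m. Market value of debt D = 62836.3m × 89.21/100 = 56056.26323m.
Total capital V = 78740.256 + 56056.26323 = 134796.51923.
Equity: weight = 78740.256/134796.51923 = 0.5841; cost = 15%.
Bonds outstanding: weight = 56056.26323/134796.51923 = 0.4159; after-tax cost = 5.5% × (1 − 25.3%) = 4.1085%.
WACC = 0.5841 × 15.0000% + 0.4159 × 4.1085% = 10.4707%.

10.47%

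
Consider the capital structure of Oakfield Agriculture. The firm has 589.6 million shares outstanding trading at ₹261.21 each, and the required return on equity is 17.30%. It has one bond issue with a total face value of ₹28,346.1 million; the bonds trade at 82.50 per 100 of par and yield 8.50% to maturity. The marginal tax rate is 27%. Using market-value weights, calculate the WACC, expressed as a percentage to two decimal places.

15.84%

Market value of equity E = 261.21 × 589.6m = 154009.416m. Market value of debt D = 28346.1m × 82.5/100 = 23385.5325m.
Total capital V = 154009.416 + 23385.5325 = 177394.9485.
Equity: weight = 154009.416/177394.9485 = 0.8682; cost = 17.3%.
Bonds outstanding: weight = 23385.5325/177394.9485 = 0.1318; after-tax cost = 8.5% × (1 − 27%) = 6.2050%.
WACC = 0.8682 × 17.3000% + 0.1318 × 6.2050% = 15.8374%.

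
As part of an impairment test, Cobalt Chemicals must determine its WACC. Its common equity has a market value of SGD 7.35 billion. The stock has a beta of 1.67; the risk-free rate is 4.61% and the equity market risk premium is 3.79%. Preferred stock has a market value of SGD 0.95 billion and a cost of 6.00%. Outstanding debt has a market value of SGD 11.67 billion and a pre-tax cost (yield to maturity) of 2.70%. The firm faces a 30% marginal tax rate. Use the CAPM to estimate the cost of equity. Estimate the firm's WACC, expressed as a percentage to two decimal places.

Cost of equity via CAPM: Re = 4.61% + 1.67 × 3.79% = 10.9393%.
Total capital V = 7.35 + 0.95 + 11.67 = 19.97.
Equity: weight = 7.35/19.97 = 0.3681; cost = 10.9393%.
Preferred: weight = 0.95/19.97 = 0.0476; cost = 6%.
Debt: weight = 11.67/19.97 = 0.5844; after-tax cost = 2.7% × (1 − 30%) = 1.8900%.
WACC = 0.3681 × 10.9393% + 0.0476 × 6.0000% + 0.5844 × 1.8900% = 5.4161%.

5.42%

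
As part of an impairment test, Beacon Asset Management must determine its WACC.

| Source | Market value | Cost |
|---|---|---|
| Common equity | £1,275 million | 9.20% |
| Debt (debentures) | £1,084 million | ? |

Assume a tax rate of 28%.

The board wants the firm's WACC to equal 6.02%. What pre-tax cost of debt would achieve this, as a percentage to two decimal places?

Total capital V = 1275 + 1084 = 2359.
Equity weight = 1275/2359 = 0.5405.
Debentures weight = 1084/2359 = 0.4595.
Equity contribution = 0.5405 × 9.2% = 4.9724%.
Remaining for debt = 6.02% − 4.9724% = 1.0476%.
Rd × (1 − 28%) × 0.4595 = 1.0476%  ⇒  Rd = 3.1662%.

3.17%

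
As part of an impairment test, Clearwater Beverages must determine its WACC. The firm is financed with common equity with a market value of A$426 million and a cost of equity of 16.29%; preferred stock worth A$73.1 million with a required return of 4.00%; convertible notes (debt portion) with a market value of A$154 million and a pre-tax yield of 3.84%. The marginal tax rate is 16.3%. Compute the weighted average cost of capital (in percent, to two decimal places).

Total capital V = 426 + 73.1 + 154 = 653.1.
Equity: weight = 426/653.1 = 0.6523; cost = 16.29%.
Preferred: weight = 73.1/653.1 = 0.1119; cost = 4%.
Convertible notes (debt portion): weight = 154/653.1 = 0.2358; after-tax cost = 3.84% × (1 − 16.3%) = 3.2141%.
WACC = 0.6523 × 16.2900% + 0.1119 × 4.0000% + 0.2358 × 3.2141% = 11.8311%.

11.83%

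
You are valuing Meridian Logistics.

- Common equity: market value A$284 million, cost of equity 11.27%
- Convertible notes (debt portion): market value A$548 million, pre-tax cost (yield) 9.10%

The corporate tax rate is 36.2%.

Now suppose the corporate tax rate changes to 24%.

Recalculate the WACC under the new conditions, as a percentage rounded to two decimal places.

After the change:
Total capital V = 284 + 548 = 832.
Equity: weight = 284/832 = 0.3413; cost = 11.27%.
Convertible notes (debt portion): weight = 548/832 = 0.6587; after-tax cost = 9.1% × (1 − 24%) = 6.9160%.
WACC = 0.3413 × 11.2700% + 0.6587 × 6.9160% = 8.4022%.

8.40%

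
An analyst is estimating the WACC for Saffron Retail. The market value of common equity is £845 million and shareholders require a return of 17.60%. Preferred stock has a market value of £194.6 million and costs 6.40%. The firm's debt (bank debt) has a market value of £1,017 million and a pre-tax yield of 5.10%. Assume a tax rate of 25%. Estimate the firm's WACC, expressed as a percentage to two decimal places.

9.73%

Total capital V = 845 + 194.6 + 1017 = 2056.6.
Equity: weight = 845/2056.6 = 0.4109; cost = 17.6%.
Preferred: weight = 194.6/2056.6 = 0.0946; cost = 6.4%.
Bank debt: weight = 1017/2056.6 = 0.4945; after-tax cost = 5.1% × (1 − 25%) = 3.8250%.
WACC = 0.4109 × 17.6000% + 0.0946 × 6.4000% + 0.4945 × 3.8250% = 9.7284%.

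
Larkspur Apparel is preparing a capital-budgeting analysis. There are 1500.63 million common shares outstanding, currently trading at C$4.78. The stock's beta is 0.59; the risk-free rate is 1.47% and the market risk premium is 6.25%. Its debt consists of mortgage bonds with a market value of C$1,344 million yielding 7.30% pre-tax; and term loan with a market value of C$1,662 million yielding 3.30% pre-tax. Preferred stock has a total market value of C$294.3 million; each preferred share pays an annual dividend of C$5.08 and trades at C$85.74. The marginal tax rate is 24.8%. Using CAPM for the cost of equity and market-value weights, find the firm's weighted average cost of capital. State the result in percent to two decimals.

Cost of equity via CAPM: Re = 1.47% + 0.59 × 6.25% = 5.1575%.
Cost of preferred: Rp = 5.08 / 85.74 = 5.9249%.
Market value of equity E = 4.78 × 1500.63m = 7173.0114m.
Total capital V = 7173.0114 + 294.3 + 1344 + 1662 = 10473.3114.
Equity: weight = 7173.0114/10473.3114 = 0.6849; cost = 5.1575%.
Preferred: weight = 294.3/10473.3114 = 0.0281; cost = 5.9249%.
Mortgage bonds: weight = 1344/10473.3114 = 0.1283; after-tax cost = 7.3% × (1 − 24.8%) = 5.4896%.
Term loan: weight = 1662/10473.3114 = 0.1587; after-tax cost = 3.3% × (1 − 24.8%) = 2.4816%.
WACC = 0.6849 × 5.1575% + 0.0281 × 5.9249% + 0.1283 × 5.4896% + 0.1587 × 2.4816% = 4.7970%.

4.80%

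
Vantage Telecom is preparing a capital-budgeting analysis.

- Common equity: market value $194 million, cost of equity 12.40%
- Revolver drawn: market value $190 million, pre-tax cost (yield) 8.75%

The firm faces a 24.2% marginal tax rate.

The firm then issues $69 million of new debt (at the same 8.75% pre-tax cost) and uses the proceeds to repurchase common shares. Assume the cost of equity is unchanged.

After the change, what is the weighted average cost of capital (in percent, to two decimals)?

8.51%

After the change:
Total capital V = 125 + 259 = 384.
Equity: weight = 125/384 = 0.3255; cost = 12.4%.
Revolver drawn: weight = 259/384 = 0.6745; after-tax cost = 8.75% × (1 − 24.2%) = 6.6325%.
WACC = 0.3255 × 12.4000% + 0.6745 × 6.6325% = 8.5099%.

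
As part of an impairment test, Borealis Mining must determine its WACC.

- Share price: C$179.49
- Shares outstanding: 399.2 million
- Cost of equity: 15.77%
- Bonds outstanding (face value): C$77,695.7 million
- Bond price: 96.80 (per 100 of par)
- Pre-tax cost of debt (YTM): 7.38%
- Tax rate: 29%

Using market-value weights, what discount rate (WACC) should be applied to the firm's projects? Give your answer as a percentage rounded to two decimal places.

10.38%

Market value of equity E = 179.49 × 399.2m = 71652.408m. Market value of debt D = 77695.7m × 96.8/100 = 75209.4376m.
Total capital V = 71652.408 + 75209.4376 = 146861.8456.
Equity: weight = 71652.408/146861.8456 = 0.4879; cost = 15.77%.
Bonds outstanding: weight = 75209.4376/146861.8456 = 0.5121; after-tax cost = 7.38% × (1 − 29%) = 5.2398%.
WACC = 0.4879 × 15.7700% + 0.5121 × 5.2398% = 10.3774%.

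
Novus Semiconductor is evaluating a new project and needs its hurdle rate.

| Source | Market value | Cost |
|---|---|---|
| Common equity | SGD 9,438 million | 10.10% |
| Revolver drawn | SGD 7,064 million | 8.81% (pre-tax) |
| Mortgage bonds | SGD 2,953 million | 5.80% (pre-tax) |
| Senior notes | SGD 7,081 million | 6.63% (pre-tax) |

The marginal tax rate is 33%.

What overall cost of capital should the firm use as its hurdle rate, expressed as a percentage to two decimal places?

Total capital V = 9438 + 7064 + 2953 + 7081 = 26536.
Equity: weight = 9438/26536 = 0.3557; cost = 10.1%.
Revolver drawn: weight = 7064/26536 = 0.2662; after-tax cost = 8.81% × (1 − 33%) = 5.9027%.
Mortgage bonds: weight = 2953/26536 = 0.1113; after-tax cost = 5.8% × (1 − 33%) = 3.8860%.
Senior notes: weight = 7081/26536 = 0.2668; after-tax cost = 6.63% × (1 − 33%) = 4.4421%.
WACC = 0.3557 × 10.1000% + 0.2662 × 5.9027% + 0.1113 × 3.8860% + 0.2668 × 4.4421% = 6.7814%.

6.78%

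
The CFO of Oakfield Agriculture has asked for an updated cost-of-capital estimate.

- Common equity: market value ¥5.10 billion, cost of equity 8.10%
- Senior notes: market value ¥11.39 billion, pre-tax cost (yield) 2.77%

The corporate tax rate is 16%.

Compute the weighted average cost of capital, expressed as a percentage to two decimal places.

4.11%

Total capital V = 5.1 + 11.39 = 16.49.
Equity: weight = 5.1/16.49 = 0.3093; cost = 8.1%.
Senior notes: weight = 11.39/16.49 = 0.6907; after-tax cost = 2.77% × (1 − 16%) = 2.3268%.
WACC = 0.3093 × 8.1000% + 0.6907 × 2.3268% = 4.1123%.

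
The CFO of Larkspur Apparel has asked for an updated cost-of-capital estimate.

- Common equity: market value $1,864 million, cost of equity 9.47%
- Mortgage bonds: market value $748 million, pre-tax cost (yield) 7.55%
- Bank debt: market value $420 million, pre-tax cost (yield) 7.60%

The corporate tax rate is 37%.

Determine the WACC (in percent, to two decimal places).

Total capital V = 1864 + 748 + 420 = 3032.
Equity: weight = 1864/3032 = 0.6148; cost = 9.47%.
Mortgage bonds: weight = 748/3032 = 0.2467; after-tax cost = 7.55% × (1 − 37%) = 4.7565%.
Bank debt: weight = 420/3032 = 0.1385; after-tax cost = 7.6% × (1 − 37%) = 4.7880%.
WACC = 0.6148 × 9.4700% + 0.2467 × 4.7565% + 0.1385 × 4.7880% = 7.6586%.

7.66%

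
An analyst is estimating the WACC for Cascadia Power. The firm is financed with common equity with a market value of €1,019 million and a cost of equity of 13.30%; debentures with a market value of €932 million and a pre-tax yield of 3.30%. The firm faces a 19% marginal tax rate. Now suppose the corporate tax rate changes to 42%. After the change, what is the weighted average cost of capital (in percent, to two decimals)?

After the change:
Total capital V = 1019 + 932 = 1951.
Equity: weight = 1019/1951 = 0.5223; cost = 13.3%.
Debentures: weight = 932/1951 = 0.4777; after-tax cost = 3.3% × (1 − 42%) = 1.9140%.
WACC = 0.5223 × 13.3000% + 0.4777 × 1.9140% = 7.8609%.

7.86%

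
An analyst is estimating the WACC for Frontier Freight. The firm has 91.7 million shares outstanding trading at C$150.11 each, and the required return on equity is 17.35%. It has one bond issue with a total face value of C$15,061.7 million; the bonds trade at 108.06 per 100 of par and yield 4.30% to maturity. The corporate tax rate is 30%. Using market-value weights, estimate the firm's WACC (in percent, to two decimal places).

Market value of equity E = 150.11 × 91.7m = 13765.087m. Market value of debt D = 15061.7m × 108.06/100 = 16275.67302m.
Total capital V = 13765.087 + 16275.67302 = 30040.76002.
Equity: weight = 13765.087/30040.76002 = 0.4582; cost = 17.35%.
Bonds outstanding: weight = 16275.67302/30040.76002 = 0.5418; after-tax cost = 4.3% × (1 − 30%) = 3.0100%.
WACC = 0.4582 × 17.3500% + 0.5418 × 3.0100% = 9.5808%.

9.58%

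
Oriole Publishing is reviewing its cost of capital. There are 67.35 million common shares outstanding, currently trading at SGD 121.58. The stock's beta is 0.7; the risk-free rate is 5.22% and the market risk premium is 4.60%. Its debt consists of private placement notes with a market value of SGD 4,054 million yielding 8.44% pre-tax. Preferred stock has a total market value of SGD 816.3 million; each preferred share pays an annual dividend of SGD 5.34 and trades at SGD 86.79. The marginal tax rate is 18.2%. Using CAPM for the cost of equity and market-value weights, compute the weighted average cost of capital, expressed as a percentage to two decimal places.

7.82%

Cost of equity via CAPM: Re = 5.22% + 0.7 × 4.6% = 8.4400%.
Cost of preferred: Rp = 5.34 / 86.79 = 6.1528%.
Market value of equity E = 121.58 × 67.35m = 8188.413m.
Total capital V = 8188.413 + 816.3 + 4054 = 13058.713.
Equity: weight = 8188.413/13058.713 = 0.6270; cost = 8.44%.
Preferred: weight = 816.3/13058.713 = 0.0625; cost = 6.1528%.
Private placement notes: weight = 4054/13058.713 = 0.3104; after-tax cost = 8.44% × (1 − 18.2%) = 6.9039%.
WACC = 0.6270 × 8.4400% + 0.0625 × 6.1528% + 0.3104 × 6.9039% = 7.8202%.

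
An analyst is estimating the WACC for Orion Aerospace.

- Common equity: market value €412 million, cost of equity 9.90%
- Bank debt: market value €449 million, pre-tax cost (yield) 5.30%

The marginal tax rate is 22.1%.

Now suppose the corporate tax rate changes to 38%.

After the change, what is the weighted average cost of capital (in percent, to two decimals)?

After the change:
Total capital V = 412 + 449 = 861.
Equity: weight = 412/861 = 0.4785; cost = 9.9%.
Bank debt: weight = 449/861 = 0.5215; after-tax cost = 5.3% × (1 − 38%) = 3.2860%.
WACC = 0.4785 × 9.9000% + 0.5215 × 3.2860% = 6.4509%.

6.45%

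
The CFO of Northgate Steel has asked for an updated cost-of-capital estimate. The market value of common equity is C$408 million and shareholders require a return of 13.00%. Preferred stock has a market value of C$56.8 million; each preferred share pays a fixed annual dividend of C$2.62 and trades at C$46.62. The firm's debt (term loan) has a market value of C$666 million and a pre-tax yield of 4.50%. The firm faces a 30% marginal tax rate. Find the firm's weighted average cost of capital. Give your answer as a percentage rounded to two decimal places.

Cost of preferred: Rp = 2.62 / 46.62 = 5.6199%.
Total capital V = 408 + 56.8 + 666 = 1130.8.
Equity: weight = 408/1130.8 = 0.3608; cost = 13%.
Preferred: weight = 56.8/1130.8 = 0.0502; cost = 5.6199%.
Term loan: weight = 666/1130.8 = 0.5890; after-tax cost = 4.5% × (1 − 30%) = 3.1500%.
WACC = 0.3608 × 13.0000% + 0.0502 × 5.6199% + 0.5890 × 3.1500% = 6.8280%.

6.83%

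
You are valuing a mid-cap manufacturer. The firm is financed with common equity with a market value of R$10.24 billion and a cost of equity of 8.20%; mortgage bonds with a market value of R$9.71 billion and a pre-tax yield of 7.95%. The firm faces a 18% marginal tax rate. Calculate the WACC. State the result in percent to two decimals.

Total capital V = 10.24 + 9.71 = 19.95.
Equity: weight = 10.24/19.95 = 0.5133; cost = 8.2%.
Mortgage bonds: weight = 9.71/19.95 = 0.4867; after-tax cost = 7.95% × (1 − 18%) = 6.5190%.
WACC = 0.5133 × 8.2000% + 0.4867 × 6.5190% = 7.3818%.

7.38%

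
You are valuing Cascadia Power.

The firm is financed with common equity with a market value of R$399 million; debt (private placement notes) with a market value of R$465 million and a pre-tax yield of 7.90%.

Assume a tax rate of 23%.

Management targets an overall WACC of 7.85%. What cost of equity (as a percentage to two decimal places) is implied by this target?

9.91%

Total capital V = 399 + 465 = 864.
Equity weight = 399/864 = 0.4618.
Private placement notes weight = 465/864 = 0.5382.
Debt contribution = 0.5382 × 7.9% × (1 − 23%) = 3.2738%.
Required equity contribution = 7.85% − 3.2738% = 4.5762%.
Re = 4.5762% / 0.4618 = 9.9093%.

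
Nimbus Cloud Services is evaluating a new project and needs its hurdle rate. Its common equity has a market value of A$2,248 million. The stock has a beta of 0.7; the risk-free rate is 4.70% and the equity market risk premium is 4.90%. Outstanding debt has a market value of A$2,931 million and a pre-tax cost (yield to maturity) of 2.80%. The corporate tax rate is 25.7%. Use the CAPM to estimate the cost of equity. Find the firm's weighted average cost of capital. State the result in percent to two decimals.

Cost of equity via CAPM: Re = 4.7% + 0.7 × 4.9% = 8.1300%.
Total capital V = 2248 + 2931 = 5179.
Equity: weight = 2248/5179 = 0.4341; cost = 8.13%.
Debt: weight = 2931/5179 = 0.5659; after-tax cost = 2.8% × (1 − 25.7%) = 2.0804%.
WACC = 0.4341 × 8.1300% + 0.5659 × 2.0804% = 4.7063%.

4.71%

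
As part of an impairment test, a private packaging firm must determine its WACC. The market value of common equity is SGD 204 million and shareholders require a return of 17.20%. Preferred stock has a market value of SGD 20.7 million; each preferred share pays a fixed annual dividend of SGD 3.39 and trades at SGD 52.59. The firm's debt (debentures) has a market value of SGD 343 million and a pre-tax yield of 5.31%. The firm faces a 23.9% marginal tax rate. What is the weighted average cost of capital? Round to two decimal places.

8.86%

Cost of preferred: Rp = 3.39 / 52.59 = 6.4461%.
Total capital V = 204 + 20.7 + 343 = 567.7.
Equity: weight = 204/567.7 = 0.3593; cost = 17.2%.
Preferred: weight = 20.7/567.7 = 0.0365; cost = 6.4461%.
Debentures: weight = 343/567.7 = 0.6042; after-tax cost = 5.31% × (1 − 23.9%) = 4.0409%.
WACC = 0.3593 × 17.2000% + 0.0365 × 6.4461% + 0.6042 × 4.0409% = 8.8573%.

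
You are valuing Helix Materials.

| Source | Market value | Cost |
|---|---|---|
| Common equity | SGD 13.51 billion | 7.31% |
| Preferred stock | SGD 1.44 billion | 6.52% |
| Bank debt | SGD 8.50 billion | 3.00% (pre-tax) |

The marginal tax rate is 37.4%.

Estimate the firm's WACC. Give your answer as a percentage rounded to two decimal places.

Total capital V = 13.51 + 1.44 + 8.5 = 23.45.
Equity: weight = 13.51/23.45 = 0.5761; cost = 7.31%.
Preferred: weight = 1.44/23.45 = 0.0614; cost = 6.52%.
Bank debt: weight = 8.5/23.45 = 0.3625; after-tax cost = 3% × (1 − 37.4%) = 1.8780%.
WACC = 0.5761 × 7.3100% + 0.0614 × 6.5200% + 0.3625 × 1.8780% = 5.2925%.

5.29%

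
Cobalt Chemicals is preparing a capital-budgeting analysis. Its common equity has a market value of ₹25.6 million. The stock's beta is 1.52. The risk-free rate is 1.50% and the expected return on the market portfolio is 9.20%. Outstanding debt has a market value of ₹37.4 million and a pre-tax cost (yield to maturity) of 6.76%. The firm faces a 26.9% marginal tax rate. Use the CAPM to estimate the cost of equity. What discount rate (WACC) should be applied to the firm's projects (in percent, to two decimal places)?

Market risk premium = 9.2% − 1.5% = 7.7%.
Cost of equity via CAPM: Re = 1.5% + 1.52 × 7.7% = 13.2040%.
Total capital V = 25.6 + 37.4 = 63.
Equity: weight = 25.6/63 = 0.4063; cost = 13.204%.
Debt: weight = 37.4/63 = 0.5937; after-tax cost = 6.76% × (1 − 26.9%) = 4.9416%.
WACC = 0.4063 × 13.2040% + 0.5937 × 4.9416% = 8.2990%.

8.30%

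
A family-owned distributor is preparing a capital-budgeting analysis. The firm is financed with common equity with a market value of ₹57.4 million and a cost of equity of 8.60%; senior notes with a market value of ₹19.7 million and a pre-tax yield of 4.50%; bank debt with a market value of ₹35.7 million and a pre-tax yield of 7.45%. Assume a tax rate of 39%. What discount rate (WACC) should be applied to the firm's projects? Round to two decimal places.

Total capital V = 57.4 + 19.7 + 35.7 = 112.8.
Equity: weight = 57.4/112.8 = 0.5089; cost = 8.6%.
Senior notes: weight = 19.7/112.8 = 0.1746; after-tax cost = 4.5% × (1 − 39%) = 2.7450%.
Bank debt: weight = 35.7/112.8 = 0.3165; after-tax cost = 7.45% × (1 − 39%) = 4.5445%.
WACC = 0.5089 × 8.6000% + 0.1746 × 2.7450% + 0.3165 × 4.5445% = 6.2939%.

6.29%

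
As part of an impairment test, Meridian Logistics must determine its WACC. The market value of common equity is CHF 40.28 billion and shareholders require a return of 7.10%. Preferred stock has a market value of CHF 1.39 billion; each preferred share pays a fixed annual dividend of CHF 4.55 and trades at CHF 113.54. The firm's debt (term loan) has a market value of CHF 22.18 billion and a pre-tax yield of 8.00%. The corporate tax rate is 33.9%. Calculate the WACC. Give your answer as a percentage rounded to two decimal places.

6.40%

Cost of preferred: Rp = 4.55 / 113.54 = 4.0074%.
Total capital V = 40.28 + 1.39 + 22.18 = 63.85.
Equity: weight = 40.28/63.85 = 0.6309; cost = 7.1%.
Preferred: weight = 1.39/63.85 = 0.0218; cost = 4.0074%.
Term loan: weight = 22.18/63.85 = 0.3474; after-tax cost = 8% × (1 − 33.9%) = 5.2880%.
WACC = 0.6309 × 7.1000% + 0.0218 × 4.0074% + 0.3474 × 5.2880% = 6.4032%.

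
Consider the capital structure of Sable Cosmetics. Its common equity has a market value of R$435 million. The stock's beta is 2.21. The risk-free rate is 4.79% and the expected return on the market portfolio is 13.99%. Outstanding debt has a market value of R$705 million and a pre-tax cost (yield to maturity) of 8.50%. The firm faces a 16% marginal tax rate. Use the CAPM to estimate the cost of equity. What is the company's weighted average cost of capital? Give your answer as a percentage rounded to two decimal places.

14.00%

Market risk premium = 13.99% − 4.79% = 9.2%.
Cost of equity via CAPM: Re = 4.79% + 2.21 × 9.2% = 25.1220%.
Total capital V = 435 + 705 = 1140.
Equity: weight = 435/1140 = 0.3816; cost = 25.122%.
Debt: weight = 705/1140 = 0.6184; after-tax cost = 8.5% × (1 − 16%) = 7.1400%.
WACC = 0.3816 × 25.1220% + 0.6184 × 7.1400% = 14.0016%.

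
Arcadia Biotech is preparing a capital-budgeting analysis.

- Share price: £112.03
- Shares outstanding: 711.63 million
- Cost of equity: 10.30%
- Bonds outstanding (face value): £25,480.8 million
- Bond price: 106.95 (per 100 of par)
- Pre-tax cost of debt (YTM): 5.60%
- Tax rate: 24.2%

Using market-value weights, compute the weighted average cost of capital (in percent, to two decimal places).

Market value of equity E = 112.03 × 711.63m = 79723.9089m. Market value of debt D = 25480.8m × 106.95/100 = 27251.7156m.
Total capital V = 79723.9089 + 27251.7156 = 106975.6245.
Equity: weight = 79723.9089/106975.6245 = 0.7453; cost = 10.3%.
Bonds outstanding: weight = 27251.7156/106975.6245 = 0.2547; after-tax cost = 5.6% × (1 − 24.2%) = 4.2448%.
WACC = 0.7453 × 10.3000% + 0.2547 × 4.2448% = 8.7575%.

8.76%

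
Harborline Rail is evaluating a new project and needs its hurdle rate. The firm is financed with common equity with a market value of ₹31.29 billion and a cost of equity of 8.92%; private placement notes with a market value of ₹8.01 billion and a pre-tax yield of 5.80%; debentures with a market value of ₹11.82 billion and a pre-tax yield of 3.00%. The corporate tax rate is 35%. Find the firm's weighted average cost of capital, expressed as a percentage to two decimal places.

Total capital V = 31.29 + 8.01 + 11.82 = 51.12.
Equity: weight = 31.29/51.12 = 0.6121; cost = 8.92%.
Private placement notes: weight = 8.01/51.12 = 0.1567; after-tax cost = 5.8% × (1 − 35%) = 3.7700%.
Debentures: weight = 11.82/51.12 = 0.2312; after-tax cost = 3% × (1 − 35%) = 1.9500%.
WACC = 0.6121 × 8.9200% + 0.1567 × 3.7700% + 0.2312 × 1.9500% = 6.5014%.

6.50%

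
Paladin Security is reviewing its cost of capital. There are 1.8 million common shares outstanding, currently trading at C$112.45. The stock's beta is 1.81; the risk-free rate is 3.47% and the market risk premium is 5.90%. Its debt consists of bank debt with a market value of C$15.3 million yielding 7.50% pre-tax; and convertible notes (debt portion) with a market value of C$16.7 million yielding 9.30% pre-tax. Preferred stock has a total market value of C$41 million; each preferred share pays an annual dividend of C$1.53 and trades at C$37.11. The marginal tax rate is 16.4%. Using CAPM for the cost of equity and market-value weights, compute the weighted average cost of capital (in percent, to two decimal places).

Cost of equity via CAPM: Re = 3.47% + 1.81 × 5.9% = 14.1490%.
Cost of preferred: Rp = 1.53 / 37.11 = 4.1229%.
Market value of equity E = 112.45 × 1.8m = 202.41m.
Total capital V = 202.41 + 41 + 15.3 + 16.7 = 275.41.
Equity: weight = 202.41/275.41 = 0.7349; cost = 14.149%.
Preferred: weight = 41/275.41 = 0.1489; cost = 4.1229%.
Bank debt: weight = 15.3/275.41 = 0.0556; after-tax cost = 7.5% × (1 − 16.4%) = 6.2700%.
Convertible notes (debt portion): weight = 16.7/275.41 = 0.0606; after-tax cost = 9.3% × (1 − 16.4%) = 7.7748%.
WACC = 0.7349 × 14.1490% + 0.1489 × 4.1229% + 0.0556 × 6.2700% + 0.0606 × 7.7748% = 11.8322%.

11.83%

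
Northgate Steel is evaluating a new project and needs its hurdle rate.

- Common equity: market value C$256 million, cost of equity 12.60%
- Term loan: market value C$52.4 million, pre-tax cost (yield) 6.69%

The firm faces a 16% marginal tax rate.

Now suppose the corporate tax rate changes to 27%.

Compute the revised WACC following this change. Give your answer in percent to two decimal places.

After the change:
Total capital V = 256 + 52.4 = 308.4.
Equity: weight = 256/308.4 = 0.8301; cost = 12.6%.
Term loan: weight = 52.4/308.4 = 0.1699; after-tax cost = 6.69% × (1 − 27%) = 4.8837%.
WACC = 0.8301 × 12.6000% + 0.1699 × 4.8837% = 11.2889%.

11.29%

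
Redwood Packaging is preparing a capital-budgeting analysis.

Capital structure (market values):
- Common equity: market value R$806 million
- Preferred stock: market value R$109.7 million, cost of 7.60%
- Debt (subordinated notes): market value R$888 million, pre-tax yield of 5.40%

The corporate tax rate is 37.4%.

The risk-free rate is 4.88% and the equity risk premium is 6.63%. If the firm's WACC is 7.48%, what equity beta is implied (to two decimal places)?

Total capital V = 806 + 109.7 + 888 = 1803.7.
Equity weight = 806/1803.7 = 0.4469.
Preferred weight = 109.7/1803.7 = 0.0608.
Subordinated notes weight = 888/1803.7 = 0.4923.
Debt contribution = 0.4923 × 5.4% × (1 − 37.4%) = 1.6642%.
Preferred contribution = 0.0608 × 7.6% = 0.4622%.
Required equity contribution = 7.48% − 2.1265% = 5.3535%  ⇒  Re = 11.9803%.
CAPM: 11.9803% = 4.88% + β × 6.63%  ⇒  β = 1.0709.

1.07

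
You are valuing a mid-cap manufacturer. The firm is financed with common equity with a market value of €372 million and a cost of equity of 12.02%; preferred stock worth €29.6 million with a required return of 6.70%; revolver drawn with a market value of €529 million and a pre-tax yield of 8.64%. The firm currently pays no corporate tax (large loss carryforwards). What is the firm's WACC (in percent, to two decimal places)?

9.93%

Total capital V = 372 + 29.6 + 529 = 930.6.
Equity: weight = 372/930.6 = 0.3997; cost = 12.02%.
Preferred: weight = 29.6/930.6 = 0.0318; cost = 6.7%.
Revolver drawn: weight = 529/930.6 = 0.5685; after-tax cost = 8.64% × (1 − 0%) = 8.6400%.
WACC = 0.3997 × 12.0200% + 0.0318 × 6.7000% + 0.5685 × 8.6400% = 9.9294%.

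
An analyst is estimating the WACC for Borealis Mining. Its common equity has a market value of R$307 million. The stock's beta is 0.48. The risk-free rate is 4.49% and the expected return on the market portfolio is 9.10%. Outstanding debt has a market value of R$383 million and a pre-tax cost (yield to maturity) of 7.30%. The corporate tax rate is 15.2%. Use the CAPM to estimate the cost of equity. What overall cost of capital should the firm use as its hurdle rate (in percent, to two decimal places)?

6.42%

Market risk premium = 9.1% − 4.49% = 4.61%.
Cost of equity via CAPM: Re = 4.49% + 0.48 × 4.61% = 6.7028%.
Total capital V = 307 + 383 = 690.
Equity: weight = 307/690 = 0.4449; cost = 6.7028%.
Debt: weight = 383/690 = 0.5551; after-tax cost = 7.3% × (1 − 15.2%) = 6.1904%.
WACC = 0.4449 × 6.7028% + 0.5551 × 6.1904% = 6.4184%.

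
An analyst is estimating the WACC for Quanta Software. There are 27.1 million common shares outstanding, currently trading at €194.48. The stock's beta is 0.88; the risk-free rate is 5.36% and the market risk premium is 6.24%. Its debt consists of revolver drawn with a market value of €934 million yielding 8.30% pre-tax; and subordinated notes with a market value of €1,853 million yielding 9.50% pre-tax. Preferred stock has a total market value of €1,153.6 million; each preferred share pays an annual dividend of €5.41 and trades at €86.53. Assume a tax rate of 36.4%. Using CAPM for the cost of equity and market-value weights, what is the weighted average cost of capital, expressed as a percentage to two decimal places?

8.74%

Cost of equity via CAPM: Re = 5.36% + 0.88 × 6.24% = 10.8512%.
Cost of preferred: Rp = 5.41 / 86.53 = 6.2522%.
Market value of equity E = 194.48 × 27.1m = 5270.408m.
Total capital V = 5270.408 + 1153.6 + 934 + 1853 = 9211.008.
Equity: weight = 5270.408/9211.008 = 0.5722; cost = 10.8512%.
Preferred: weight = 1153.6/9211.008 = 0.1252; cost = 6.2522%.
Revolver drawn: weight = 934/9211.008 = 0.1014; after-tax cost = 8.3% × (1 − 36.4%) = 5.2788%.
Subordinated notes: weight = 1853/9211.008 = 0.2012; after-tax cost = 9.5% × (1 − 36.4%) = 6.0420%.
WACC = 0.5722 × 10.8512% + 0.1252 × 6.2522% + 0.1014 × 5.2788% + 0.2012 × 6.0420% = 8.7427%.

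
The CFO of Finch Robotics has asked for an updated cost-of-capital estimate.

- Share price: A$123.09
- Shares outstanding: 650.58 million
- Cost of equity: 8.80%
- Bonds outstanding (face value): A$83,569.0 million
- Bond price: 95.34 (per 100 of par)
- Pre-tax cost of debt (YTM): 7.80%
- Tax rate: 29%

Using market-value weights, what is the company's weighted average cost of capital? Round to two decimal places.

Market value of equity E = 123.09 × 650.58m = 80079.8922m. Market value of debt D = 83569m × 95.34/100 = 79674.6846m.
Total capital V = 80079.8922 + 79674.6846 = 159754.5768.
Equity: weight = 80079.8922/159754.5768 = 0.5013; cost = 8.8%.
Bonds outstanding: weight = 79674.6846/159754.5768 = 0.4987; after-tax cost = 7.8% × (1 − 29%) = 5.5380%.
WACC = 0.5013 × 8.8000% + 0.4987 × 5.5380% = 7.1731%.

7.17%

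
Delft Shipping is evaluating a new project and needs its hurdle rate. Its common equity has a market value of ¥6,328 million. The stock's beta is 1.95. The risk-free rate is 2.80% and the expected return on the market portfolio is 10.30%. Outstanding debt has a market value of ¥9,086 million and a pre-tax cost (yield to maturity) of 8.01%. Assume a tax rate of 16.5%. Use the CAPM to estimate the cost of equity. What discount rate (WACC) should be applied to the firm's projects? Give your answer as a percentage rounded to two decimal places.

Market risk premium = 10.3% − 2.8% = 7.5%.
Cost of equity via CAPM: Re = 2.8% + 1.95 × 7.5% = 17.4250%.
Total capital V = 6328 + 9086 = 15414.
Equity: weight = 6328/15414 = 0.4105; cost = 17.425%.
Debt: weight = 9086/15414 = 0.5895; after-tax cost = 8.01% × (1 − 16.5%) = 6.6883%.
WACC = 0.4105 × 17.4250% + 0.5895 × 6.6883% = 11.0961%.

11.10%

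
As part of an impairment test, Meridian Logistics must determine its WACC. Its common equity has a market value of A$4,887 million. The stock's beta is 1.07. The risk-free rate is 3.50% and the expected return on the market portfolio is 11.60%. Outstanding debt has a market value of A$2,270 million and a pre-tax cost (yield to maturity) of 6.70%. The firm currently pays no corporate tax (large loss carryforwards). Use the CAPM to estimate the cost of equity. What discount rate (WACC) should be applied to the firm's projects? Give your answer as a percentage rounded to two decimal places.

10.43%

Market risk premium = 11.6% − 3.5% = 8.1%.
Cost of equity via CAPM: Re = 3.5% + 1.07 × 8.1% = 12.1670%.
Total capital V = 4887 + 2270 = 7157.
Equity: weight = 4887/7157 = 0.6828; cost = 12.167%.
Debt: weight = 2270/7157 = 0.3172; after-tax cost = 6.7% × (1 − 0%) = 6.7000%.
WACC = 0.6828 × 12.1670% + 0.3172 × 6.7000% = 10.4330%.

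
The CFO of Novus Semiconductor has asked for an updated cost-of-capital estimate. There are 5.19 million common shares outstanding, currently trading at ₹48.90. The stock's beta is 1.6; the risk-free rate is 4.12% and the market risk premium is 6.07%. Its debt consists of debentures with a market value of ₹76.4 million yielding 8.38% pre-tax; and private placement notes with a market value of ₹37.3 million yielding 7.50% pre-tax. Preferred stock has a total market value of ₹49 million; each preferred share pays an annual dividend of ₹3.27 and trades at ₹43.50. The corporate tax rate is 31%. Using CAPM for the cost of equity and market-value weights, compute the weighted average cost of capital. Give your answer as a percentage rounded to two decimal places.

10.84%

Cost of equity via CAPM: Re = 4.12% + 1.6 × 6.07% = 13.8320%.
Cost of preferred: Rp = 3.27 / 43.5 = 7.5172%.
Market value of equity E = 48.9 × 5.19m = 253.791m.
Total capital V = 253.791 + 49 + 76.4 + 37.3 = 416.491.
Equity: weight = 253.791/416.491 = 0.6094; cost = 13.832%.
Preferred: weight = 49/416.491 = 0.1176; cost = 7.5172%.
Debentures: weight = 76.4/416.491 = 0.1834; after-tax cost = 8.38% × (1 − 31%) = 5.7822%.
Private placement notes: weight = 37.3/416.491 = 0.0896; after-tax cost = 7.5% × (1 − 31%) = 5.1750%.
WACC = 0.6094 × 13.8320% + 0.1176 × 7.5172% + 0.1834 × 5.7822% + 0.0896 × 5.1750% = 10.8371%.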